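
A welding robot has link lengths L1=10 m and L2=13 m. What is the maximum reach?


Given: L1 = 10 m, L2 = 13 m
For a 2-link planar arm, max reach = L1 + L2 (fully extended)
Max reach = 10 + 13
Max reach = 23 m

23 m


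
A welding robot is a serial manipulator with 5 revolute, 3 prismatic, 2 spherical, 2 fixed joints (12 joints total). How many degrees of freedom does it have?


Given: serial robot with 5 revolute, 3 prismatic, 2 spherical, 2 fixed joints
DOF contribution per joint type: revolute=1, prismatic=1, spherical=3, fixed=0
DOF = 5*1 + 3*1 + 2*3 + 2*0
DOF = 14

14


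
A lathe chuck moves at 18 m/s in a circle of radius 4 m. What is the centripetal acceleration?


Given: v = 18 m/s, r = 4 m
Using a_c = v^2 / r
a_c = 18^2 / 4
a_c = 324 / 4
a_c = 81 m/s^2

81 m/s^2


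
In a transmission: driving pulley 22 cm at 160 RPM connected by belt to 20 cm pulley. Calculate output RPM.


Given: D1 = 22 cm, w1 = 160 RPM, D2 = 20 cm
Using D1*w1 = D2*w2
w2 = D1*w1 / D2
w2 = 22*160 / 20
w2 = 3520 / 20
w2 = 176 RPM

176 RPM


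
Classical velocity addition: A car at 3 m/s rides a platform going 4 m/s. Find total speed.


Given: object velocity = 3 m/s, platform velocity = 4 m/s (same direction)
Using classical velocity addition: v_total = v_object + v_platform
v_total = 3 + 4
v_total = 7 m/s

7 m/s


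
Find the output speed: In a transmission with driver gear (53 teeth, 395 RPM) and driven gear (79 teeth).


Given: N1 = 53 teeth, w1 = 395 RPM, N2 = 79 teeth
Using N1*w1 = N2*w2
w2 = N1*w1 / N2
w2 = 53*395 / 79
w2 = 20935 / 79
w2 = 265 RPM

265 RPM


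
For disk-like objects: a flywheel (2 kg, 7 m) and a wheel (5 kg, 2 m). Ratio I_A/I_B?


Given: M1=2 kg, R1=7 m, M2=5 kg, R2=2 m
For a disk: I = (1/2)*M*R^2, so I_A/I_B = (M1*R1^2)/(M2*R2^2)
M1*R1^2 = 2*49 = 98
M2*R2^2 = 5*4 = 20
I_A/I_B = 98/20 = 49/10

49/10


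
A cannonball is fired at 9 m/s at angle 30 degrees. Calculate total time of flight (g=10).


Given: v0 = 9 m/s, theta = 30 deg, g = 10 m/s^2
sin(30) = 1/2
Using T = 2*v0*sin(theta) / g
T = 2*9*1/2 / 10
T = 9 / 10
T = 9/10 s

9/10 s


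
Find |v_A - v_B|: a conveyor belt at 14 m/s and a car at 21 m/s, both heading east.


Given: v_A = 14 m/s east, v_B = 21 m/s east
Both move in the same direction; relative speed = |v_A - v_B|
|14 - 21| = |-7|
= 7 m/s

7 m/s


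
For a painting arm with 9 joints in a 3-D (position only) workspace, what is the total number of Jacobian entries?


Given: task space dimension = 3, joints = 9
Jacobian is a 3 x 9 matrix
Total entries = rows * columns
Total = 3 * 9
Total = 27

27


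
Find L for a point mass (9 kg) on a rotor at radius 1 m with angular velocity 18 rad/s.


Given: m = 9 kg, r = 1 m, omega = 18 rad/s
For a point mass: I = m*r^2
I = 9*1^2 = 9*1 = 9
L = I*omega = 9*18
L = 162 kg*m^2/s

162 kg*m^2/s


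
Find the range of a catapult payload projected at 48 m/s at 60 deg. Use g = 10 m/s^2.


Given: v0 = 48 m/s, theta = 60 deg, g = 10 m/s^2
sin(2*60) = sin(120) = sqrt(3)/2
Using R = v0^2 * sin(2*theta) / g
R = 48^2 * (sqrt(3)/2) / 10
R = 2304 * sqrt(3) / 20
R = 576/5*sqrt(3) m

576/5*sqrt(3) m


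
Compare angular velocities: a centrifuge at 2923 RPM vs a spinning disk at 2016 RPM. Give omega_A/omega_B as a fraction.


Given: RPM_A = 2923, RPM_B = 2016
omega = 2*pi*RPM/60, so omega_A/omega_B = RPM_A / RPM_B
omega_A/omega_B = 2923 / 2016
omega_A/omega_B = 2923/2016

2923/2016


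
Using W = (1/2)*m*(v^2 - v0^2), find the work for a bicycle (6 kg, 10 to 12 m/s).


Given: m = 6 kg, v0 = 10 m/s, v = 12 m/s
Using W = (1/2)*m*(v^2 - v0^2)
v^2 = 12^2 = 144
v0^2 = 10^2 = 100
v^2 - v0^2 = 144 - 100 = 44
W = (1/2)*6*44 = 132 J

132 J


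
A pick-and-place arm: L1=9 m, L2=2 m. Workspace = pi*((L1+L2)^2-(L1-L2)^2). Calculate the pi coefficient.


Given: L1 = 9, L2 = 2
(L1+L2)^2 = (11)^2 = 121
(L1-L2)^2 = (7)^2 = 49
Difference = 121 - 49 = 72
This equals 4*L1*L2 = 4*9*2 = 72
Workspace area = 72*pi

72


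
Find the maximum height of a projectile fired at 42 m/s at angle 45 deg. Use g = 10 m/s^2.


Given: v0 = 42 m/s, theta = 45 deg, g = 10 m/s^2
sin^2(45) = 1/2
Using H = v0^2 * sin^2(theta) / (2*g)
H = 42^2 * 1/2 / (2*10)
H = 1764 * 1/2 / 20
H = 882 / 20
H = 441/10 m

441/10 m


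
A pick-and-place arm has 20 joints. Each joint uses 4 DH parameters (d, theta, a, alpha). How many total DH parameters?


Given: 20 joints, 4 DH parameters per joint (d, theta, a, alpha)
Total DH parameters = number_of_joints * 4
Total = 20 * 4
Total = 80

80


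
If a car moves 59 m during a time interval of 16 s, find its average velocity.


Given: distance d = 59 m, time t = 16 s
Using v = d / t
v = 59 / 16
v = 59/16 m/s

59/16 m/s


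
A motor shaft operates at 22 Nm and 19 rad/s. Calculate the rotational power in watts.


Given: tau = 22 Nm, omega = 19 rad/s
Using P = tau * omega
P = 22 * 19
P = 418 W

418 W


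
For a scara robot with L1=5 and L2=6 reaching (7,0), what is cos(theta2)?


Given: L1 = 5, L2 = 6, target (x, y) = (7, 0)
Using cos(theta2) = (x^2 + y^2 - L1^2 - L2^2) / (2*L1*L2)
x^2 + y^2 = 7^2 + 0 = 49
L1^2 + L2^2 = 25 + 36 = 61
Numerator = 49 - 61 = -12
Denominator = 2*5*6 = 60
cos(theta2) = -12/60 = -1/5

-1/5


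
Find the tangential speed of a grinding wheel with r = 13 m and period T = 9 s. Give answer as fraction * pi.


Given: radius r = 13 m, period T = 9 s
Using v = 2*pi*r / T
v = 2*pi*13 / 9
v = 26*pi / 9
v = 26/9*pi m/s

26/9*pi m/s


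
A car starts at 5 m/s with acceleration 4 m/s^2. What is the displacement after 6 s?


Given: v0 = 5 m/s, a = 4 m/s^2, t = 6 s
Using s = v0*t + (1/2)*a*t^2
s = 5*6 + (1/2)*4*6^2
s = 30 + (1/2)*144
s = 30 + 72
s = 102

102 m


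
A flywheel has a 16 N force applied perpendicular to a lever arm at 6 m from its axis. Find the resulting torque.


Given: F = 16 N, r = 6 m, angle = 90 deg (perpendicular)
Using tau = F * r * sin(90)
sin(90) = 1
tau = 16 * 6 * 1
tau = 96 Nm

96 Nm


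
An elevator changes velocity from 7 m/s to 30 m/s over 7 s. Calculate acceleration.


Given: initial velocity v0 = 7 m/s, final velocity v = 30 m/s, time t = 7 s
Using a = (v - v0) / t
a = (30 - 7) / 7
a = 23 / 7
a = 23/7 m/s^2

23/7 m/s^2


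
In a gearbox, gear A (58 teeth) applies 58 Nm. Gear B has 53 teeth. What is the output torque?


Given: N1 = 58, N2 = 53, T1 = 58 Nm
Using T2/T1 = N2/N1
T2 = T1 * N2 / N1
T2 = 58 * 53 / 58
T2 = 3074 / 58
T2 = 53 Nm

53 Nm


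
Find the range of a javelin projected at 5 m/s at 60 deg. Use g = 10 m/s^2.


Given: v0 = 5 m/s, theta = 60 deg, g = 10 m/s^2
sin(2*60) = sin(120) = sqrt(3)/2
Using R = v0^2 * sin(2*theta) / g
R = 5^2 * (sqrt(3)/2) / 10
R = 25 * sqrt(3) / 20
R = 5/4*sqrt(3) m

5/4*sqrt(3) m


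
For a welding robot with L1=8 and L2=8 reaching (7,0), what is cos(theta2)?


Given: L1 = 8, L2 = 8, target (x, y) = (7, 0)
Using cos(theta2) = (x^2 + y^2 - L1^2 - L2^2) / (2*L1*L2)
x^2 + y^2 = 7^2 + 0 = 49
L1^2 + L2^2 = 64 + 64 = 128
Numerator = 49 - 128 = -79
Denominator = 2*8*8 = 128
cos(theta2) = -79/128 = -79/128

-79/128


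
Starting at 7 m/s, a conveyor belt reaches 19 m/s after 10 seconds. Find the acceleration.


Given: initial velocity v0 = 7 m/s, final velocity v = 19 m/s, time t = 10 s
Using a = (v - v0) / t
a = (19 - 7) / 10
a = 12 / 10
a = 6/5 m/s^2

6/5 m/s^2


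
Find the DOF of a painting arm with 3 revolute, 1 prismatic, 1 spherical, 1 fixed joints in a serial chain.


Given: serial robot with 3 revolute, 1 prismatic, 1 spherical, 1 fixed joints
DOF contribution per joint type: revolute=1, prismatic=1, spherical=3, fixed=0
DOF = 3*1 + 1*1 + 1*3 + 1*0
DOF = 7

7


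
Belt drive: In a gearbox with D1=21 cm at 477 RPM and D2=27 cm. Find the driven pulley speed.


Given: D1 = 21 cm, w1 = 477 RPM, D2 = 27 cm
Using D1*w1 = D2*w2
w2 = D1*w1 / D2
w2 = 21*477 / 27
w2 = 10017 / 27
w2 = 371 RPM

371 RPM


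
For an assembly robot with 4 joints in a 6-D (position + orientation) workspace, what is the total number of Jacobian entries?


Given: task space dimension = 6, joints = 4
Jacobian is a 6 x 4 matrix
Total entries = rows * columns
Total = 6 * 4
Total = 24

24


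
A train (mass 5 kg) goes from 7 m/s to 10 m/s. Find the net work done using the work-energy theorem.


Given: m = 5 kg, v0 = 7 m/s, v = 10 m/s
Using W = (1/2)*m*(v^2 - v0^2)
v^2 = 10^2 = 100
v0^2 = 7^2 = 49
v^2 - v0^2 = 100 - 49 = 51
W = (1/2)*5*51 = 255/2 J

255/2 J


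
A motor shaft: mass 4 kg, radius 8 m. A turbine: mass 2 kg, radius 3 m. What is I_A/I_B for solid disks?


Given: M1=4 kg, R1=8 m, M2=2 kg, R2=3 m
For a disk: I = (1/2)*M*R^2, so I_A/I_B = (M1*R1^2)/(M2*R2^2)
M1*R1^2 = 4*64 = 256
M2*R2^2 = 2*9 = 18
I_A/I_B = 256/18 = 128/9

128/9


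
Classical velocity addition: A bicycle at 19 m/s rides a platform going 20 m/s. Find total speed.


Given: object velocity = 19 m/s, platform velocity = 20 m/s (same direction)
Using classical velocity addition: v_total = v_object + v_platform
v_total = 19 + 20
v_total = 39 m/s

39 m/s


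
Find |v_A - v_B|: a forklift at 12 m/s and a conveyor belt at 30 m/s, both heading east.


Given: v_A = 12 m/s east, v_B = 30 m/s east
Both move in the same direction; relative speed = |v_A - v_B|
|12 - 30| = |-18|
= 18 m/s

18 m/s


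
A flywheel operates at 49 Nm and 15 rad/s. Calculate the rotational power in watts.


Given: tau = 49 Nm, omega = 15 rad/s
Using P = tau * omega
P = 49 * 15
P = 735 W

735 W


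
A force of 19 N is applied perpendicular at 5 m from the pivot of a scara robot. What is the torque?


Given: F = 19 N, r = 5 m, angle = 90 deg (perpendicular)
Using tau = F * r * sin(90)
sin(90) = 1
tau = 19 * 5 * 1
tau = 95 Nm

95 Nm


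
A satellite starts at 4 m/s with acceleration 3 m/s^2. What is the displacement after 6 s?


Given: v0 = 4 m/s, a = 3 m/s^2, t = 6 s
Using s = v0*t + (1/2)*a*t^2
s = 4*6 + (1/2)*3*6^2
s = 24 + (1/2)*108
s = 24 + 54
s = 78

78 m


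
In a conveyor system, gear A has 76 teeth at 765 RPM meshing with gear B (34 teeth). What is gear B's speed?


Given: N1 = 76 teeth, w1 = 765 RPM, N2 = 34 teeth
Using N1*w1 = N2*w2
w2 = N1*w1 / N2
w2 = 76*765 / 34
w2 = 58140 / 34
w2 = 1710 RPM

1710 RPM


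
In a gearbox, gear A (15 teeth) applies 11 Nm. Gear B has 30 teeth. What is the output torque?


Given: N1 = 15, N2 = 30, T1 = 11 Nm
Using T2/T1 = N2/N1
T2 = T1 * N2 / N1
T2 = 11 * 30 / 15
T2 = 330 / 15
T2 = 22 Nm

22 Nm


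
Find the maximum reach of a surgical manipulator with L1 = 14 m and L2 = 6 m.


Given: L1 = 14 m, L2 = 6 m
For a 2-link planar arm, max reach = L1 + L2 (fully extended)
Max reach = 14 + 6
Max reach = 20 m

20 m


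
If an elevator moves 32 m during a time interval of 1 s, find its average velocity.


Given: distance d = 32 m, time t = 1 s
Using v = d / t
v = 32 / 1
v = 32 m/s

32 m/s


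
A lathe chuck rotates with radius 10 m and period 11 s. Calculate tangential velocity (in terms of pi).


Given: radius r = 10 m, period T = 11 s
Using v = 2*pi*r / T
v = 2*pi*10 / 11
v = 20*pi / 11
v = 20/11*pi m/s

20/11*pi m/s


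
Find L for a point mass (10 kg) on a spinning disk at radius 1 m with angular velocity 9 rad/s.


Given: m = 10 kg, r = 1 m, omega = 9 rad/s
For a point mass: I = m*r^2
I = 10*1^2 = 10*1 = 10
L = I*omega = 10*9
L = 90 kg*m^2/s

90 kg*m^2/s


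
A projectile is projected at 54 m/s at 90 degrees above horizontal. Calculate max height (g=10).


Given: v0 = 54 m/s, theta = 90 deg, g = 10 m/s^2
sin^2(90) = 1
Using H = v0^2 * sin^2(theta) / (2*g)
H = 54^2 * 1 / (2*10)
H = 2916 * 1 / 20
H = 2916 / 20
H = 729/5 m

729/5 m


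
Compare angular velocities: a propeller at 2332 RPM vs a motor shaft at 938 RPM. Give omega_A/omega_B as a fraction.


Given: RPM_A = 2332, RPM_B = 938
omega = 2*pi*RPM/60, so omega_A/omega_B = RPM_A / RPM_B
omega_A/omega_B = 2332 / 938
omega_A/omega_B = 1166/469

1166/469


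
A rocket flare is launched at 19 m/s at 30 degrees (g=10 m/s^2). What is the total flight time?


Given: v0 = 19 m/s, theta = 30 deg, g = 10 m/s^2
sin(30) = 1/2
Using T = 2*v0*sin(theta) / g
T = 2*19*1/2 / 10
T = 19 / 10
T = 19/10 s

19/10 s


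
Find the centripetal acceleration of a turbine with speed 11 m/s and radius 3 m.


Given: v = 11 m/s, r = 3 m
Using a_c = v^2 / r
a_c = 11^2 / 3
a_c = 121 / 3
a_c = 121/3 m/s^2

121/3 m/s^2


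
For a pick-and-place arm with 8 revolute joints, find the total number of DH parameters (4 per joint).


Given: 8 joints, 4 DH parameters per joint (d, theta, a, alpha)
Total DH parameters = number_of_joints * 4
Total = 8 * 4
Total = 32

32


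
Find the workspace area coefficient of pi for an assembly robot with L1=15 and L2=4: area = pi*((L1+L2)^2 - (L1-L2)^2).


Given: L1 = 15, L2 = 4
(L1+L2)^2 = (19)^2 = 361
(L1-L2)^2 = (11)^2 = 121
Difference = 361 - 121 = 240
This equals 4*L1*L2 = 4*15*4 = 240
Workspace area = 240*pi

240


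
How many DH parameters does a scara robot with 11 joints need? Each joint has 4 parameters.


Given: 11 joints, 4 DH parameters per joint (d, theta, a, alpha)
Total DH parameters = number_of_joints * 4
Total = 11 * 4
Total = 44

44


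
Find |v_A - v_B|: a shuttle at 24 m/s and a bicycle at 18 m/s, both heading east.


Given: v_A = 24 m/s east, v_B = 18 m/s east
Both move in the same direction; relative speed = |v_A - v_B|
|24 - 18| = |6|
= 6 m/s

6 m/s


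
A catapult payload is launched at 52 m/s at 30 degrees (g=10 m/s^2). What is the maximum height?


Given: v0 = 52 m/s, theta = 30 deg, g = 10 m/s^2
sin^2(30) = 1/4
Using H = v0^2 * sin^2(theta) / (2*g)
H = 52^2 * 1/4 / (2*10)
H = 2704 * 1/4 / 20
H = 676 / 20
H = 169/5 m

169/5 m


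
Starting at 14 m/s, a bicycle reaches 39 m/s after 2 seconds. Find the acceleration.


Given: initial velocity v0 = 14 m/s, final velocity v = 39 m/s, time t = 2 s
Using a = (v - v0) / t
a = (39 - 14) / 2
a = 25 / 2
a = 25/2 m/s^2

25/2 m/s^2


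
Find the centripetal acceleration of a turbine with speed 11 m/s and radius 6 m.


Given: v = 11 m/s, r = 6 m
Using a_c = v^2 / r
a_c = 11^2 / 6
a_c = 121 / 6
a_c = 121/6 m/s^2

121/6 m/s^2


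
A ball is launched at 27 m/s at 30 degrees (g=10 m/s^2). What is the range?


Given: v0 = 27 m/s, theta = 30 deg, g = 10 m/s^2
sin(2*30) = sin(60) = sqrt(3)/2
Using R = v0^2 * sin(2*theta) / g
R = 27^2 * (sqrt(3)/2) / 10
R = 729 * sqrt(3) / 20
R = 729/20*sqrt(3) m

729/20*sqrt(3) m


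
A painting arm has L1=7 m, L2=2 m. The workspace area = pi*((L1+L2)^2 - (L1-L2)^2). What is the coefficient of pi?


Given: L1 = 7, L2 = 2
(L1+L2)^2 = (9)^2 = 81
(L1-L2)^2 = (5)^2 = 25
Difference = 81 - 25 = 56
This equals 4*L1*L2 = 4*7*2 = 56
Workspace area = 56*pi

56


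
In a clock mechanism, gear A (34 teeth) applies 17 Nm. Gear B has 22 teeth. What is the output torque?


Given: N1 = 34, N2 = 22, T1 = 17 Nm
Using T2/T1 = N2/N1
T2 = T1 * N2 / N1
T2 = 17 * 22 / 34
T2 = 374 / 34
T2 = 11 Nm

11 Nm


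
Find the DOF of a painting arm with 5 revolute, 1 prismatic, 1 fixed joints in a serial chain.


Given: serial robot with 5 revolute, 1 prismatic, 1 fixed joints
DOF contribution per joint type: revolute=1, prismatic=1, spherical=3, fixed=0
DOF = 5*1 + 1*1 + 1*0
DOF = 6

6


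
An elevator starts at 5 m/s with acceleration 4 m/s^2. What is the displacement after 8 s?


Given: v0 = 5 m/s, a = 4 m/s^2, t = 8 s
Using s = v0*t + (1/2)*a*t^2
s = 5*8 + (1/2)*4*8^2
s = 40 + (1/2)*256
s = 40 + 128
s = 168

168 m


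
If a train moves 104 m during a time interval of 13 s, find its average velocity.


Given: distance d = 104 m, time t = 13 s
Using v = d / t
v = 104 / 13
v = 8 m/s

8 m/s


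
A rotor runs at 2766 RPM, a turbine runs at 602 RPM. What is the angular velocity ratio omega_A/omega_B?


Given: RPM_A = 2766, RPM_B = 602
omega = 2*pi*RPM/60, so omega_A/omega_B = RPM_A / RPM_B
omega_A/omega_B = 2766 / 602
omega_A/omega_B = 1383/301

1383/301


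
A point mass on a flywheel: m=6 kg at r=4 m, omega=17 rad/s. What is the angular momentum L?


Given: m = 6 kg, r = 4 m, omega = 17 rad/s
For a point mass: I = m*r^2
I = 6*4^2 = 6*16 = 96
L = I*omega = 96*17
L = 1632 kg*m^2/s

1632 kg*m^2/s


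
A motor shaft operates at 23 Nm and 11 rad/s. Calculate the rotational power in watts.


Given: tau = 23 Nm, omega = 11 rad/s
Using P = tau * omega
P = 23 * 11
P = 253 W

253 W


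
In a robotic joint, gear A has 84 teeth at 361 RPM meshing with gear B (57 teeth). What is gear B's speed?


Given: N1 = 84 teeth, w1 = 361 RPM, N2 = 57 teeth
Using N1*w1 = N2*w2
w2 = N1*w1 / N2
w2 = 84*361 / 57
w2 = 30324 / 57
w2 = 532 RPM

532 RPM


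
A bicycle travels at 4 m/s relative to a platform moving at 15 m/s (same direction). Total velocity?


Given: object velocity = 4 m/s, platform velocity = 15 m/s (same direction)
Using classical velocity addition: v_total = v_object + v_platform
v_total = 4 + 15
v_total = 19 m/s

19 m/s


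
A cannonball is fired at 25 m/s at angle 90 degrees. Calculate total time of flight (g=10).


Given: v0 = 25 m/s, theta = 90 deg, g = 10 m/s^2
sin(90) = 1
Using T = 2*v0*sin(theta) / g
T = 2*25*1 / 10
T = 50 / 10
T = 5 s

5 s


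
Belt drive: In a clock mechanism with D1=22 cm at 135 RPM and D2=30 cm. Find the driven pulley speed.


Given: D1 = 22 cm, w1 = 135 RPM, D2 = 30 cm
Using D1*w1 = D2*w2
w2 = D1*w1 / D2
w2 = 22*135 / 30
w2 = 2970 / 30
w2 = 99 RPM

99 RPM


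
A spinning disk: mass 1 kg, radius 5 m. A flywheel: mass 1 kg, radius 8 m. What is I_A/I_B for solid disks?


Given: M1=1 kg, R1=5 m, M2=1 kg, R2=8 m
For a disk: I = (1/2)*M*R^2, so I_A/I_B = (M1*R1^2)/(M2*R2^2)
M1*R1^2 = 1*25 = 25
M2*R2^2 = 1*64 = 64
I_A/I_B = 25/64 = 25/64

25/64


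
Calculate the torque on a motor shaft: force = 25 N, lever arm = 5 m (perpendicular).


Given: F = 25 N, r = 5 m, angle = 90 deg (perpendicular)
Using tau = F * r * sin(90)
sin(90) = 1
tau = 25 * 5 * 1
tau = 125 Nm

125 Nm


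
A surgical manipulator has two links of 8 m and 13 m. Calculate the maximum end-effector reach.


Given: L1 = 8 m, L2 = 13 m
For a 2-link planar arm, max reach = L1 + L2 (fully extended)
Max reach = 8 + 13
Max reach = 21 m

21 m


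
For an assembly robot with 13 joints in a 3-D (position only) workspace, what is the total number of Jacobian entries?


Given: task space dimension = 3, joints = 13
Jacobian is a 3 x 13 matrix
Total entries = rows * columns
Total = 3 * 13
Total = 39

39


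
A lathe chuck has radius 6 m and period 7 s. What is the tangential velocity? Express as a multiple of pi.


Given: radius r = 6 m, period T = 7 s
Using v = 2*pi*r / T
v = 2*pi*6 / 7
v = 12*pi / 7
v = 12/7*pi m/s

12/7*pi m/s


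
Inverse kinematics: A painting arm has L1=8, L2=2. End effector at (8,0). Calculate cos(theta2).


Given: L1 = 8, L2 = 2, target (x, y) = (8, 0)
Using cos(theta2) = (x^2 + y^2 - L1^2 - L2^2) / (2*L1*L2)
x^2 + y^2 = 8^2 + 0 = 64
L1^2 + L2^2 = 64 + 4 = 68
Numerator = 64 - 68 = -4
Denominator = 2*8*2 = 32
cos(theta2) = -4/32 = -1/8

-1/8


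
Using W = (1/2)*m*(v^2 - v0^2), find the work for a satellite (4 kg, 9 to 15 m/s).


Given: m = 4 kg, v0 = 9 m/s, v = 15 m/s
Using W = (1/2)*m*(v^2 - v0^2)
v^2 = 15^2 = 225
v0^2 = 9^2 = 81
v^2 - v0^2 = 225 - 81 = 144
W = (1/2)*4*144 = 288 J

288 J


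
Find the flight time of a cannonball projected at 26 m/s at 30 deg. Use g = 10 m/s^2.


Given: v0 = 26 m/s, theta = 30 deg, g = 10 m/s^2
sin(30) = 1/2
Using T = 2*v0*sin(theta) / g
T = 2*26*1/2 / 10
T = 26 / 10
T = 13/5 s

13/5 s


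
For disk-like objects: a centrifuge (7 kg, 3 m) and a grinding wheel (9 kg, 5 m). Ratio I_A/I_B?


Given: M1=7 kg, R1=3 m, M2=9 kg, R2=5 m
For a disk: I = (1/2)*M*R^2, so I_A/I_B = (M1*R1^2)/(M2*R2^2)
M1*R1^2 = 7*9 = 63
M2*R2^2 = 9*25 = 225
I_A/I_B = 63/225 = 7/25

7/25


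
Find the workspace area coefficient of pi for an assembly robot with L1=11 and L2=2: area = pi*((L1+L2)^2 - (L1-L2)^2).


Given: L1 = 11, L2 = 2
(L1+L2)^2 = (13)^2 = 169
(L1-L2)^2 = (9)^2 = 81
Difference = 169 - 81 = 88
This equals 4*L1*L2 = 4*11*2 = 88
Workspace area = 88*pi

88


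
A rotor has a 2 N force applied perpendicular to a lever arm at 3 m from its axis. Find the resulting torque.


Given: F = 2 N, r = 3 m, angle = 90 deg (perpendicular)
Using tau = F * r * sin(90)
sin(90) = 1
tau = 2 * 3 * 1
tau = 6 Nm

6 Nm


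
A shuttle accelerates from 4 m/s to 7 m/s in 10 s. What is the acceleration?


Given: initial velocity v0 = 4 m/s, final velocity v = 7 m/s, time t = 10 s
Using a = (v - v0) / t
a = (7 - 4) / 10
a = 3 / 10
a = 3/10 m/s^2

3/10 m/s^2


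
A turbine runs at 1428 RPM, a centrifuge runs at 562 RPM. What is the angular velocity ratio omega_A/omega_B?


Given: RPM_A = 1428, RPM_B = 562
omega = 2*pi*RPM/60, so omega_A/omega_B = RPM_A / RPM_B
omega_A/omega_B = 1428 / 562
omega_A/omega_B = 714/281

714/281


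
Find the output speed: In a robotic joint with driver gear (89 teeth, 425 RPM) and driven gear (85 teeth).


Given: N1 = 89 teeth, w1 = 425 RPM, N2 = 85 teeth
Using N1*w1 = N2*w2
w2 = N1*w1 / N2
w2 = 89*425 / 85
w2 = 37825 / 85
w2 = 445 RPM

445 RPM


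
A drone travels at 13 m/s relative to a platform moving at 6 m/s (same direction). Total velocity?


Given: object velocity = 13 m/s, platform velocity = 6 m/s (same direction)
Using classical velocity addition: v_total = v_object + v_platform
v_total = 13 + 6
v_total = 19 m/s

19 m/s


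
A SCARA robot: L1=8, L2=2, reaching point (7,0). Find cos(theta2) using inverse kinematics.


Given: L1 = 8, L2 = 2, target (x, y) = (7, 0)
Using cos(theta2) = (x^2 + y^2 - L1^2 - L2^2) / (2*L1*L2)
x^2 + y^2 = 7^2 + 0 = 49
L1^2 + L2^2 = 64 + 4 = 68
Numerator = 49 - 68 = -19
Denominator = 2*8*2 = 32
cos(theta2) = -19/32 = -19/32

-19/32


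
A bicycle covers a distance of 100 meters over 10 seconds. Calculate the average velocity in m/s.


Given: distance d = 100 m, time t = 10 s
Using v = d / t
v = 100 / 10
v = 10 m/s

10 m/s


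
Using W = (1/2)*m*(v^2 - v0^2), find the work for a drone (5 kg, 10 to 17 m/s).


Given: m = 5 kg, v0 = 10 m/s, v = 17 m/s
Using W = (1/2)*m*(v^2 - v0^2)
v^2 = 17^2 = 289
v0^2 = 10^2 = 100
v^2 - v0^2 = 289 - 100 = 189
W = (1/2)*5*189 = 945/2 J

945/2 J


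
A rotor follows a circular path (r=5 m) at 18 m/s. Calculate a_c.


Given: v = 18 m/s, r = 5 m
Using a_c = v^2 / r
a_c = 18^2 / 5
a_c = 324 / 5
a_c = 324/5 m/s^2

324/5 m/s^2


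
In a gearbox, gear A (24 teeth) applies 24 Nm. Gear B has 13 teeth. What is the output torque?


Given: N1 = 24, N2 = 13, T1 = 24 Nm
Using T2/T1 = N2/N1
T2 = T1 * N2 / N1
T2 = 24 * 13 / 24
T2 = 312 / 24
T2 = 13 Nm

13 Nm


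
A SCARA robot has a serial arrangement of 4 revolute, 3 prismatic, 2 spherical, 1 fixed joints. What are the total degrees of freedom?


Given: serial robot with 4 revolute, 3 prismatic, 2 spherical, 1 fixed joints
DOF contribution per joint type: revolute=1, prismatic=1, spherical=3, fixed=0
DOF = 4*1 + 3*1 + 2*3 + 1*0
DOF = 13

13


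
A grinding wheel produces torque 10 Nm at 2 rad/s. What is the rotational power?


Given: tau = 10 Nm, omega = 2 rad/s
Using P = tau * omega
P = 10 * 2
P = 20 W

20 W


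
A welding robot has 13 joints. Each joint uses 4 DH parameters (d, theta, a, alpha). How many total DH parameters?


Given: 13 joints, 4 DH parameters per joint (d, theta, a, alpha)
Total DH parameters = number_of_joints * 4
Total = 13 * 4
Total = 52

52


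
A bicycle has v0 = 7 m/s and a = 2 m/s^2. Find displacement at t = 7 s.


Given: v0 = 7 m/s, a = 2 m/s^2, t = 7 s
Using s = v0*t + (1/2)*a*t^2
s = 7*7 + (1/2)*2*7^2
s = 49 + (1/2)*98
s = 49 + 49
s = 98

98 m


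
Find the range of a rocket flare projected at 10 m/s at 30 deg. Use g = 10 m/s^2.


Given: v0 = 10 m/s, theta = 30 deg, g = 10 m/s^2
sin(2*30) = sin(60) = sqrt(3)/2
Using R = v0^2 * sin(2*theta) / g
R = 10^2 * (sqrt(3)/2) / 10
R = 100 * sqrt(3) / 20
R = 5*sqrt(3) m

5*sqrt(3) m


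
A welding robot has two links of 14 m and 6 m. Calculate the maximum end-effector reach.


Given: L1 = 14 m, L2 = 6 m
For a 2-link planar arm, max reach = L1 + L2 (fully extended)
Max reach = 14 + 6
Max reach = 20 m

20 m


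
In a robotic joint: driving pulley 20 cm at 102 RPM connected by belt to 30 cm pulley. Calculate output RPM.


Given: D1 = 20 cm, w1 = 102 RPM, D2 = 30 cm
Using D1*w1 = D2*w2
w2 = D1*w1 / D2
w2 = 20*102 / 30
w2 = 2040 / 30
w2 = 68 RPM

68 RPM


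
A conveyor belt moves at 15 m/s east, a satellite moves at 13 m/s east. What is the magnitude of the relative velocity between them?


Given: v_A = 15 m/s east, v_B = 13 m/s east
Both move in the same direction; relative speed = |v_A - v_B|
|15 - 13| = |2|
= 2 m/s

2 m/s


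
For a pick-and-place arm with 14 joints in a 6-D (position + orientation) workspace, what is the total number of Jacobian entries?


Given: task space dimension = 6, joints = 14
Jacobian is a 6 x 14 matrix
Total entries = rows * columns
Total = 6 * 14
Total = 84

84


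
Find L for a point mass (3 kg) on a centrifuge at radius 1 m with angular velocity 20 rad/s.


Given: m = 3 kg, r = 1 m, omega = 20 rad/s
For a point mass: I = m*r^2
I = 3*1^2 = 3*1 = 3
L = I*omega = 3*20
L = 60 kg*m^2/s

60 kg*m^2/s


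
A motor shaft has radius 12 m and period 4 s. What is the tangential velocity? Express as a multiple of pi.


Given: radius r = 12 m, period T = 4 s
Using v = 2*pi*r / T
v = 2*pi*12 / 4
v = 24*pi / 4
v = 6*pi m/s

6*pi m/s


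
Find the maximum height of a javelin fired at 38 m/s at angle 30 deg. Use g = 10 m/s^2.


Given: v0 = 38 m/s, theta = 30 deg, g = 10 m/s^2
sin^2(30) = 1/4
Using H = v0^2 * sin^2(theta) / (2*g)
H = 38^2 * 1/4 / (2*10)
H = 1444 * 1/4 / 20
H = 361 / 20
H = 361/20 m

361/20 m


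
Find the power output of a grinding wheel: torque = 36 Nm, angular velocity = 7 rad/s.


Given: tau = 36 Nm, omega = 7 rad/s
Using P = tau * omega
P = 36 * 7
P = 252 W

252 W


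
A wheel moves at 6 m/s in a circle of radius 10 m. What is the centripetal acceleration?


Given: v = 6 m/s, r = 10 m
Using a_c = v^2 / r
a_c = 6^2 / 10
a_c = 36 / 10
a_c = 18/5 m/s^2

18/5 m/s^2


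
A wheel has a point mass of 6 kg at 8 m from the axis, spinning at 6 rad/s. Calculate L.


Given: m = 6 kg, r = 8 m, omega = 6 rad/s
For a point mass: I = m*r^2
I = 6*8^2 = 6*64 = 384
L = I*omega = 384*6
L = 2304 kg*m^2/s

2304 kg*m^2/s


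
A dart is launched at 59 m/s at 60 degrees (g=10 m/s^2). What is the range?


Given: v0 = 59 m/s, theta = 60 deg, g = 10 m/s^2
sin(2*60) = sin(120) = sqrt(3)/2
Using R = v0^2 * sin(2*theta) / g
R = 59^2 * (sqrt(3)/2) / 10
R = 3481 * sqrt(3) / 20
R = 3481/20*sqrt(3) m

3481/20*sqrt(3) m


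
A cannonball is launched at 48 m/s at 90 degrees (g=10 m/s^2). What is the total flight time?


Given: v0 = 48 m/s, theta = 90 deg, g = 10 m/s^2
sin(90) = 1
Using T = 2*v0*sin(theta) / g
T = 2*48*1 / 10
T = 96 / 10
T = 48/5 s

48/5 s


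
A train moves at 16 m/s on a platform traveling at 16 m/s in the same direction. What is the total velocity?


Given: object velocity = 16 m/s, platform velocity = 16 m/s (same direction)
Using classical velocity addition: v_total = v_object + v_platform
v_total = 16 + 16
v_total = 32 m/s

32 m/s


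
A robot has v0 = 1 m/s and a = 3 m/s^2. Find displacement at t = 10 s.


Given: v0 = 1 m/s, a = 3 m/s^2, t = 10 s
Using s = v0*t + (1/2)*a*t^2
s = 1*10 + (1/2)*3*10^2
s = 10 + (1/2)*300
s = 10 + 150
s = 160

160 m


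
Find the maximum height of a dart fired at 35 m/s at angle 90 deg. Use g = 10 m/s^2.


Given: v0 = 35 m/s, theta = 90 deg, g = 10 m/s^2
sin^2(90) = 1
Using H = v0^2 * sin^2(theta) / (2*g)
H = 35^2 * 1 / (2*10)
H = 1225 * 1 / 20
H = 1225 / 20
H = 245/4 m

245/4 m


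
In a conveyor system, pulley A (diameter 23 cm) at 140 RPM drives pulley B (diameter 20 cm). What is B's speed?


Given: D1 = 23 cm, w1 = 140 RPM, D2 = 20 cm
Using D1*w1 = D2*w2
w2 = D1*w1 / D2
w2 = 23*140 / 20
w2 = 3220 / 20
w2 = 161 RPM

161 RPM


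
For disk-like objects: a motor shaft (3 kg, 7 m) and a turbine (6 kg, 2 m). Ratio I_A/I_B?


Given: M1=3 kg, R1=7 m, M2=6 kg, R2=2 m
For a disk: I = (1/2)*M*R^2, so I_A/I_B = (M1*R1^2)/(M2*R2^2)
M1*R1^2 = 3*49 = 147
M2*R2^2 = 6*4 = 24
I_A/I_B = 147/24 = 49/8

49/8


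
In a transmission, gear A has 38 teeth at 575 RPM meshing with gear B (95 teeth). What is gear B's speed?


Given: N1 = 38 teeth, w1 = 575 RPM, N2 = 95 teeth
Using N1*w1 = N2*w2
w2 = N1*w1 / N2
w2 = 38*575 / 95
w2 = 21850 / 95
w2 = 230 RPM

230 RPM


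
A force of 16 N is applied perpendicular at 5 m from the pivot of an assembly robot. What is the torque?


Given: F = 16 N, r = 5 m, angle = 90 deg (perpendicular)
Using tau = F * r * sin(90)
sin(90) = 1
tau = 16 * 5 * 1
tau = 80 Nm

80 Nm


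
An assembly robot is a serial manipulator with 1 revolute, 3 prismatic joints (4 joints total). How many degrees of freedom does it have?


Given: serial robot with 1 revolute, 3 prismatic joints
DOF contribution per joint type: revolute=1, prismatic=1, spherical=3, fixed=0
DOF = 1*1 + 3*1
DOF = 4

4


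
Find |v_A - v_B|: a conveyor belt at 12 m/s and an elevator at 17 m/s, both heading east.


Given: v_A = 12 m/s east, v_B = 17 m/s east
Both move in the same direction; relative speed = |v_A - v_B|
|12 - 17| = |-5|
= 5 m/s

5 m/s


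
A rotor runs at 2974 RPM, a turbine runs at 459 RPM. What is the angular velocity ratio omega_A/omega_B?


Given: RPM_A = 2974, RPM_B = 459
omega = 2*pi*RPM/60, so omega_A/omega_B = RPM_A / RPM_B
omega_A/omega_B = 2974 / 459
omega_A/omega_B = 2974/459

2974/459


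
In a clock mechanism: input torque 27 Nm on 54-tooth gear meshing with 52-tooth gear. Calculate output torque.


Given: N1 = 54, N2 = 52, T1 = 27 Nm
Using T2/T1 = N2/N1
T2 = T1 * N2 / N1
T2 = 27 * 52 / 54
T2 = 1404 / 54
T2 = 26 Nm

26 Nm


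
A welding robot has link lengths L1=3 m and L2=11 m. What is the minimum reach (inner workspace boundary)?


Given: L1 = 3 m, L2 = 11 m
For a 2-link planar arm, min reach = |L1 - L2| (second link folded back)
Min reach = |3 - 11|
Min reach = 8 m

8 m


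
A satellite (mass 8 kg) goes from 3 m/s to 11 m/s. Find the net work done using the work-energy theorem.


Given: m = 8 kg, v0 = 3 m/s, v = 11 m/s
Using W = (1/2)*m*(v^2 - v0^2)
v^2 = 11^2 = 121
v0^2 = 3^2 = 9
v^2 - v0^2 = 121 - 9 = 112
W = (1/2)*8*112 = 448 J

448 J


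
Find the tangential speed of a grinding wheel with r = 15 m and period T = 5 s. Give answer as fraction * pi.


Given: radius r = 15 m, period T = 5 s
Using v = 2*pi*r / T
v = 2*pi*15 / 5
v = 30*pi / 5
v = 6*pi m/s

6*pi m/s


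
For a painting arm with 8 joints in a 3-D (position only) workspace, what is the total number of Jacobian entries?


Given: task space dimension = 3, joints = 8
Jacobian is a 3 x 8 matrix
Total entries = rows * columns
Total = 3 * 8
Total = 24

24


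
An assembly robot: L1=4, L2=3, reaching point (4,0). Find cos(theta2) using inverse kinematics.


Given: L1 = 4, L2 = 3, target (x, y) = (4, 0)
Using cos(theta2) = (x^2 + y^2 - L1^2 - L2^2) / (2*L1*L2)
x^2 + y^2 = 4^2 + 0 = 16
L1^2 + L2^2 = 16 + 9 = 25
Numerator = 16 - 25 = -9
Denominator = 2*4*3 = 24
cos(theta2) = -9/24 = -3/8

-3/8


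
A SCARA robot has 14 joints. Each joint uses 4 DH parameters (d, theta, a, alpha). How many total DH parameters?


Given: 14 joints, 4 DH parameters per joint (d, theta, a, alpha)
Total DH parameters = number_of_joints * 4
Total = 14 * 4
Total = 56

56


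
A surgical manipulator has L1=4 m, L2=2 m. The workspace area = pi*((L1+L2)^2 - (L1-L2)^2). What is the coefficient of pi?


Given: L1 = 4, L2 = 2
(L1+L2)^2 = (6)^2 = 36
(L1-L2)^2 = (2)^2 = 4
Difference = 36 - 4 = 32
This equals 4*L1*L2 = 4*4*2 = 32
Workspace area = 32*pi

32


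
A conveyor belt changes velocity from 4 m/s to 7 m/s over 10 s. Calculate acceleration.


Given: initial velocity v0 = 4 m/s, final velocity v = 7 m/s, time t = 10 s
Using a = (v - v0) / t
a = (7 - 4) / 10
a = 3 / 10
a = 3/10 m/s^2

3/10 m/s^2


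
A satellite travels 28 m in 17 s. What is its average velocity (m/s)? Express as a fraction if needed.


Given: distance d = 28 m, time t = 17 s
Using v = d / t
v = 28 / 17
v = 28/17 m/s

28/17 m/s


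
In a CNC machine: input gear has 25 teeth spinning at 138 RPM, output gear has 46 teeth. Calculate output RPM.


Given: N1 = 25 teeth, w1 = 138 RPM, N2 = 46 teeth
Using N1*w1 = N2*w2
w2 = N1*w1 / N2
w2 = 25*138 / 46
w2 = 3450 / 46
w2 = 75 RPM

75 RPM


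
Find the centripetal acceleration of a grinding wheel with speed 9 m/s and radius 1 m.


Given: v = 9 m/s, r = 1 m
Using a_c = v^2 / r
a_c = 9^2 / 1
a_c = 81 / 1
a_c = 81 m/s^2

81 m/s^2


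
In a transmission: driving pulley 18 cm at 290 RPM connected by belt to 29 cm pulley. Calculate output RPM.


Given: D1 = 18 cm, w1 = 290 RPM, D2 = 29 cm
Using D1*w1 = D2*w2
w2 = D1*w1 / D2
w2 = 18*290 / 29
w2 = 5220 / 29
w2 = 180 RPM

180 RPM


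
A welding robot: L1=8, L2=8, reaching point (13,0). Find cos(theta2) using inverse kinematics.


Given: L1 = 8, L2 = 8, target (x, y) = (13, 0)
Using cos(theta2) = (x^2 + y^2 - L1^2 - L2^2) / (2*L1*L2)
x^2 + y^2 = 13^2 + 0 = 169
L1^2 + L2^2 = 64 + 64 = 128
Numerator = 169 - 128 = 41
Denominator = 2*8*8 = 128
cos(theta2) = 41/128 = 41/128

41/128


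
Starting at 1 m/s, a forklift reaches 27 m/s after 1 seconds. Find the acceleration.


Given: initial velocity v0 = 1 m/s, final velocity v = 27 m/s, time t = 1 s
Using a = (v - v0) / t
a = (27 - 1) / 1
a = 26 / 1
a = 26 m/s^2

26 m/s^2


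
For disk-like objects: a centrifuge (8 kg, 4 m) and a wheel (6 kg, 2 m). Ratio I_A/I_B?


Given: M1=8 kg, R1=4 m, M2=6 kg, R2=2 m
For a disk: I = (1/2)*M*R^2, so I_A/I_B = (M1*R1^2)/(M2*R2^2)
M1*R1^2 = 8*16 = 128
M2*R2^2 = 6*4 = 24
I_A/I_B = 128/24 = 16/3

16/3


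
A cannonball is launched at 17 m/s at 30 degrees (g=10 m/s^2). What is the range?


Given: v0 = 17 m/s, theta = 30 deg, g = 10 m/s^2
sin(2*30) = sin(60) = sqrt(3)/2
Using R = v0^2 * sin(2*theta) / g
R = 17^2 * (sqrt(3)/2) / 10
R = 289 * sqrt(3) / 20
R = 289/20*sqrt(3) m

289/20*sqrt(3) m


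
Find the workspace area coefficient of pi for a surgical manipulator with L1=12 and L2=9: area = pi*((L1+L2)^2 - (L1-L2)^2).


Given: L1 = 12, L2 = 9
(L1+L2)^2 = (21)^2 = 441
(L1-L2)^2 = (3)^2 = 9
Difference = 441 - 9 = 432
This equals 4*L1*L2 = 4*12*9 = 432
Workspace area = 432*pi

432


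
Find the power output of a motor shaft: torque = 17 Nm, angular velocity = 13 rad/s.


Given: tau = 17 Nm, omega = 13 rad/s
Using P = tau * omega
P = 17 * 13
P = 221 W

221 W


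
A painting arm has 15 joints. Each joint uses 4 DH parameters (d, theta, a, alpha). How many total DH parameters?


Given: 15 joints, 4 DH parameters per joint (d, theta, a, alpha)
Total DH parameters = number_of_joints * 4
Total = 15 * 4
Total = 60

60


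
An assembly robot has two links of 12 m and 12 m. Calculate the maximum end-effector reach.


Given: L1 = 12 m, L2 = 12 m
For a 2-link planar arm, max reach = L1 + L2 (fully extended)
Max reach = 12 + 12
Max reach = 24 m

24 m


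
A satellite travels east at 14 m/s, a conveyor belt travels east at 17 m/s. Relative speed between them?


Given: v_A = 14 m/s east, v_B = 17 m/s east
Both move in the same direction; relative speed = |v_A - v_B|
|14 - 17| = |-3|
= 3 m/s

3 m/s


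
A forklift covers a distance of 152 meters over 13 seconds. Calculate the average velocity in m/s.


Given: distance d = 152 m, time t = 13 s
Using v = d / t
v = 152 / 13
v = 152/13 m/s

152/13 m/s


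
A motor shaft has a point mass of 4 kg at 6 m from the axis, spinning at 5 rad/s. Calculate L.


Given: m = 4 kg, r = 6 m, omega = 5 rad/s
For a point mass: I = m*r^2
I = 4*6^2 = 4*36 = 144
L = I*omega = 144*5
L = 720 kg*m^2/s

720 kg*m^2/s


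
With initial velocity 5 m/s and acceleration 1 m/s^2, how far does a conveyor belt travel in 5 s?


Given: v0 = 5 m/s, a = 1 m/s^2, t = 5 s
Using s = v0*t + (1/2)*a*t^2
s = 5*5 + (1/2)*1*5^2
s = 25 + (1/2)*25
s = 25 + 25/2
s = 75/2

75/2 m


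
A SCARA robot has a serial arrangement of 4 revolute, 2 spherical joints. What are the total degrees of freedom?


Given: serial robot with 4 revolute, 2 spherical joints
DOF contribution per joint type: revolute=1, prismatic=1, spherical=3, fixed=0
DOF = 4*1 + 2*3
DOF = 10

10


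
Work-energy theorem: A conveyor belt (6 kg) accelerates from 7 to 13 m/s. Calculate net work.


Given: m = 6 kg, v0 = 7 m/s, v = 13 m/s
Using W = (1/2)*m*(v^2 - v0^2)
v^2 = 13^2 = 169
v0^2 = 7^2 = 49
v^2 - v0^2 = 169 - 49 = 120
W = (1/2)*6*120 = 360 J

360 J


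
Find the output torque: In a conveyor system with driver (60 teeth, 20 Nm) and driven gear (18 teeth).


Given: N1 = 60, N2 = 18, T1 = 20 Nm
Using T2/T1 = N2/N1
T2 = T1 * N2 / N1
T2 = 20 * 18 / 60
T2 = 360 / 60
T2 = 6 Nm

6 Nm


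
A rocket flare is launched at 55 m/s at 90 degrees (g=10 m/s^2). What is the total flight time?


Given: v0 = 55 m/s, theta = 90 deg, g = 10 m/s^2
sin(90) = 1
Using T = 2*v0*sin(theta) / g
T = 2*55*1 / 10
T = 110 / 10
T = 11 s

11 s


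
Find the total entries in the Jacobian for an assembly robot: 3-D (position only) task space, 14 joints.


Given: task space dimension = 3, joints = 14
Jacobian is a 3 x 14 matrix
Total entries = rows * columns
Total = 3 * 14
Total = 42

42


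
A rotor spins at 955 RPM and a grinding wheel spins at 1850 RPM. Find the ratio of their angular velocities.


Given: RPM_A = 955, RPM_B = 1850
omega = 2*pi*RPM/60, so omega_A/omega_B = RPM_A / RPM_B
omega_A/omega_B = 955 / 1850
omega_A/omega_B = 191/370

191/370


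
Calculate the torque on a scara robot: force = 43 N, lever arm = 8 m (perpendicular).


Given: F = 43 N, r = 8 m, angle = 90 deg (perpendicular)
Using tau = F * r * sin(90)
sin(90) = 1
tau = 43 * 8 * 1
tau = 344 Nm

344 Nm


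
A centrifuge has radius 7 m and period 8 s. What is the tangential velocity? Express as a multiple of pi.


Given: radius r = 7 m, period T = 8 s
Using v = 2*pi*r / T
v = 2*pi*7 / 8
v = 14*pi / 8
v = 7/4*pi m/s

7/4*pi m/s


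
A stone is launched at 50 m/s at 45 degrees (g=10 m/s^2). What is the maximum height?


Given: v0 = 50 m/s, theta = 45 deg, g = 10 m/s^2
sin^2(45) = 1/2
Using H = v0^2 * sin^2(theta) / (2*g)
H = 50^2 * 1/2 / (2*10)
H = 2500 * 1/2 / 20
H = 1250 / 20
H = 125/2 m

125/2 m


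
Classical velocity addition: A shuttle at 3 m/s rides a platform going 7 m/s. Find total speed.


Given: object velocity = 3 m/s, platform velocity = 7 m/s (same direction)
Using classical velocity addition: v_total = v_object + v_platform
v_total = 3 + 7
v_total = 10 m/s

10 m/s


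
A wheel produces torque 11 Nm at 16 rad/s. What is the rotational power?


Given: tau = 11 Nm, omega = 16 rad/s
Using P = tau * omega
P = 11 * 16
P = 176 W

176 W


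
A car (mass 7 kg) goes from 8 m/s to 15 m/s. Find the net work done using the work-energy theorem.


Given: m = 7 kg, v0 = 8 m/s, v = 15 m/s
Using W = (1/2)*m*(v^2 - v0^2)
v^2 = 15^2 = 225
v0^2 = 8^2 = 64
v^2 - v0^2 = 225 - 64 = 161
W = (1/2)*7*161 = 1127/2 J

1127/2 J


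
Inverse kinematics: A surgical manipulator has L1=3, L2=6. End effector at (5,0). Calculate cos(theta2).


Given: L1 = 3, L2 = 6, target (x, y) = (5, 0)
Using cos(theta2) = (x^2 + y^2 - L1^2 - L2^2) / (2*L1*L2)
x^2 + y^2 = 5^2 + 0 = 25
L1^2 + L2^2 = 9 + 36 = 45
Numerator = 25 - 45 = -20
Denominator = 2*3*6 = 36
cos(theta2) = -20/36 = -5/9

-5/9


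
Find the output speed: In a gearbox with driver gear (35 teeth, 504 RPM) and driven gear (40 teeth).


Given: N1 = 35 teeth, w1 = 504 RPM, N2 = 40 teeth
Using N1*w1 = N2*w2
w2 = N1*w1 / N2
w2 = 35*504 / 40
w2 = 17640 / 40
w2 = 441 RPM

441 RPM


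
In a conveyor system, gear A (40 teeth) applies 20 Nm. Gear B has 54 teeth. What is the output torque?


Given: N1 = 40, N2 = 54, T1 = 20 Nm
Using T2/T1 = N2/N1
T2 = T1 * N2 / N1
T2 = 20 * 54 / 40
T2 = 1080 / 40
T2 = 27 Nm

27 Nm
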